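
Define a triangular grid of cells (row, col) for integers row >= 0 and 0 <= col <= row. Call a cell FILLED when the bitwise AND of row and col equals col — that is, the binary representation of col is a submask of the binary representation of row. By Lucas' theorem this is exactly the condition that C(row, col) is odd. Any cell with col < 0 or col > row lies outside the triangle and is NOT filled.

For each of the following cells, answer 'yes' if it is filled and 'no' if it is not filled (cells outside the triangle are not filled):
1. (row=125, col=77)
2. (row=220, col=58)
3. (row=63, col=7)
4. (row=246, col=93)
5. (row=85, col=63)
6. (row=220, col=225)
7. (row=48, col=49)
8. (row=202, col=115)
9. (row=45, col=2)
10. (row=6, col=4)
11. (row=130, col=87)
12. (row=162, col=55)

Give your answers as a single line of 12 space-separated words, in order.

Answer: yes no yes no no no no no no yes no no

Derivation:
(125,77): row=0b1111101, col=0b1001101, row AND col = 0b1001101 = 77; 77 == 77 -> filled
(220,58): row=0b11011100, col=0b111010, row AND col = 0b11000 = 24; 24 != 58 -> empty
(63,7): row=0b111111, col=0b111, row AND col = 0b111 = 7; 7 == 7 -> filled
(246,93): row=0b11110110, col=0b1011101, row AND col = 0b1010100 = 84; 84 != 93 -> empty
(85,63): row=0b1010101, col=0b111111, row AND col = 0b10101 = 21; 21 != 63 -> empty
(220,225): col outside [0, 220] -> not filled
(48,49): col outside [0, 48] -> not filled
(202,115): row=0b11001010, col=0b1110011, row AND col = 0b1000010 = 66; 66 != 115 -> empty
(45,2): row=0b101101, col=0b10, row AND col = 0b0 = 0; 0 != 2 -> empty
(6,4): row=0b110, col=0b100, row AND col = 0b100 = 4; 4 == 4 -> filled
(130,87): row=0b10000010, col=0b1010111, row AND col = 0b10 = 2; 2 != 87 -> empty
(162,55): row=0b10100010, col=0b110111, row AND col = 0b100010 = 34; 34 != 55 -> empty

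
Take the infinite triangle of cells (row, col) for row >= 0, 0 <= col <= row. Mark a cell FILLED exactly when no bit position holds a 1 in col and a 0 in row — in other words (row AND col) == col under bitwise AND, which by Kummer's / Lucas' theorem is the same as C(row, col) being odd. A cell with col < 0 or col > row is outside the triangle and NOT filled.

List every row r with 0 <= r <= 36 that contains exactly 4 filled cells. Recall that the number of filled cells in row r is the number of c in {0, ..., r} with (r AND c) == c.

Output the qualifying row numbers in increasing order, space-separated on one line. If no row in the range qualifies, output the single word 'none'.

Row r has 2^popcount(r) filled cells, so we need popcount(r) = log2(4) = 2.
Scan r = 0..36 and keep those with exactly 2 one-bits:
r=0=0 popcount=0 -> skip
r=1=1 popcount=1 -> skip
r=2=10 popcount=1 -> skip
r=3=11 popcount=2 -> KEEP
r=4=100 popcount=1 -> skip
r=5=101 popcount=2 -> KEEP
r=6=110 popcount=2 -> KEEP
r=7=111 popcount=3 -> skip
r=8=1000 popcount=1 -> skip
r=9=1001 popcount=2 -> KEEP
r=10=1010 popcount=2 -> KEEP
r=11=1011 popcount=3 -> skip
r=12=1100 popcount=2 -> KEEP
r=13=1101 popcount=3 -> skip
r=14=1110 popcount=3 -> skip
r=15=1111 popcount=4 -> skip
r=16=10000 popcount=1 -> skip
r=17=10001 popcount=2 -> KEEP
r=18=10010 popcount=2 -> KEEP
r=19=10011 popcount=3 -> skip
r=20=10100 popcount=2 -> KEEP
r=21=10101 popcount=3 -> skip
r=22=10110 popcount=3 -> skip
r=23=10111 popcount=4 -> skip
r=24=11000 popcount=2 -> KEEP
r=25=11001 popcount=3 -> skip
r=26=11010 popcount=3 -> skip
r=27=11011 popcount=4 -> skip
r=28=11100 popcount=3 -> skip
r=29=11101 popcount=4 -> skip
r=30=11110 popcount=4 -> skip
r=31=11111 popcount=5 -> skip
r=32=100000 popcount=1 -> skip
r=33=100001 popcount=2 -> KEEP
r=34=100010 popcount=2 -> KEEP
r=35=100011 popcount=3 -> skip
r=36=100100 popcount=2 -> KEEP
Kept rows: 3 5 6 9 10 12 17 18 20 24 33 34 36

Answer: 3 5 6 9 10 12 17 18 20 24 33 34 36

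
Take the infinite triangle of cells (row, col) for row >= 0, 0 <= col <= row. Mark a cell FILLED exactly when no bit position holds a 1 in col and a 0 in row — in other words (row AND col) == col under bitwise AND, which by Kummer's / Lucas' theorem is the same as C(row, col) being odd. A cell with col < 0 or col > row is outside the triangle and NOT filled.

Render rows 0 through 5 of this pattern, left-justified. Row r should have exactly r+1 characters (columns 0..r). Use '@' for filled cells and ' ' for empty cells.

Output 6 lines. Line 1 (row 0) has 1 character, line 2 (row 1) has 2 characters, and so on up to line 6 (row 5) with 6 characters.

r0=0: @
r1=1: @@
r2=10: @ @
r3=11: @@@@
r4=100: @   @
r5=101: @@  @@

Answer: @
@@
@ @
@@@@
@   @
@@  @@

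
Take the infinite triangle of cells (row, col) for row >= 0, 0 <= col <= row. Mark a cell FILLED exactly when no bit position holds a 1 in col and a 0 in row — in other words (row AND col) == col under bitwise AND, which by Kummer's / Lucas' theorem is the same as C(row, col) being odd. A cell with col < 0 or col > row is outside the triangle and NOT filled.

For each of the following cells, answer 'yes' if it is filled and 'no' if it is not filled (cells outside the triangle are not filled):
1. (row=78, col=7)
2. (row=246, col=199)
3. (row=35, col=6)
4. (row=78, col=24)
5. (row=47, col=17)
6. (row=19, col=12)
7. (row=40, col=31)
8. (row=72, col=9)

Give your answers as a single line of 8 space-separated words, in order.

Answer: no no no no no no no no

Derivation:
(78,7): row=0b1001110, col=0b111, row AND col = 0b110 = 6; 6 != 7 -> empty
(246,199): row=0b11110110, col=0b11000111, row AND col = 0b11000110 = 198; 198 != 199 -> empty
(35,6): row=0b100011, col=0b110, row AND col = 0b10 = 2; 2 != 6 -> empty
(78,24): row=0b1001110, col=0b11000, row AND col = 0b1000 = 8; 8 != 24 -> empty
(47,17): row=0b101111, col=0b10001, row AND col = 0b1 = 1; 1 != 17 -> empty
(19,12): row=0b10011, col=0b1100, row AND col = 0b0 = 0; 0 != 12 -> empty
(40,31): row=0b101000, col=0b11111, row AND col = 0b1000 = 8; 8 != 31 -> empty
(72,9): row=0b1001000, col=0b1001, row AND col = 0b1000 = 8; 8 != 9 -> empty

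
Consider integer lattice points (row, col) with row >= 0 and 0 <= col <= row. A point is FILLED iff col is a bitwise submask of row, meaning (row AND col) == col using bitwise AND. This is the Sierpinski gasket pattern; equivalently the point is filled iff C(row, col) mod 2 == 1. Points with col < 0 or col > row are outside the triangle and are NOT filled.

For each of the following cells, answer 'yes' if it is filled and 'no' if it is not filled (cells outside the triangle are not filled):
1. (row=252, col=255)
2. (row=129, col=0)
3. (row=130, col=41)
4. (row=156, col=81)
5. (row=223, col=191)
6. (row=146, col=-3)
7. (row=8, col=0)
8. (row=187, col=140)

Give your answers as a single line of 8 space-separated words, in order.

(252,255): col outside [0, 252] -> not filled
(129,0): row=0b10000001, col=0b0, row AND col = 0b0 = 0; 0 == 0 -> filled
(130,41): row=0b10000010, col=0b101001, row AND col = 0b0 = 0; 0 != 41 -> empty
(156,81): row=0b10011100, col=0b1010001, row AND col = 0b10000 = 16; 16 != 81 -> empty
(223,191): row=0b11011111, col=0b10111111, row AND col = 0b10011111 = 159; 159 != 191 -> empty
(146,-3): col outside [0, 146] -> not filled
(8,0): row=0b1000, col=0b0, row AND col = 0b0 = 0; 0 == 0 -> filled
(187,140): row=0b10111011, col=0b10001100, row AND col = 0b10001000 = 136; 136 != 140 -> empty

Answer: no yes no no no no yes no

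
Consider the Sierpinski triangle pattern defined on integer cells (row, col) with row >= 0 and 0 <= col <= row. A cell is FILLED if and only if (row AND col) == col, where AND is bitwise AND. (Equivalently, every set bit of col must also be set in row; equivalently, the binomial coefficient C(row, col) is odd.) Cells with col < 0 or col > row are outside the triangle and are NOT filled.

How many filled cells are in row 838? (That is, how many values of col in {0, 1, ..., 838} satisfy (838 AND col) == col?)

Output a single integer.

838 in binary = 1101000110
popcount(838) = number of 1-bits in 1101000110 = 5
A col c satisfies (838 AND c) == c iff every set bit of c is also set in 838; each of the 5 set bits of 838 can independently be on or off in c.
count = 2^5 = 32

Answer: 32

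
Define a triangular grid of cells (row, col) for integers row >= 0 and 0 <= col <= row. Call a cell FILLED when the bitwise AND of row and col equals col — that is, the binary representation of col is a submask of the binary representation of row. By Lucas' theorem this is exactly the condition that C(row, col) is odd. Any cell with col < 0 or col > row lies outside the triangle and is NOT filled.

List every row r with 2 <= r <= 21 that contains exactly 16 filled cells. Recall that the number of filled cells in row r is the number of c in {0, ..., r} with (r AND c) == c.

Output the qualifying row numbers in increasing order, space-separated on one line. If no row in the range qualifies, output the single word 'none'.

Row r has 2^popcount(r) filled cells, so we need popcount(r) = log2(16) = 4.
Scan r = 2..21 and keep those with exactly 4 one-bits:
r=2=10 popcount=1 -> skip
r=3=11 popcount=2 -> skip
r=4=100 popcount=1 -> skip
r=5=101 popcount=2 -> skip
r=6=110 popcount=2 -> skip
r=7=111 popcount=3 -> skip
r=8=1000 popcount=1 -> skip
r=9=1001 popcount=2 -> skip
r=10=1010 popcount=2 -> skip
r=11=1011 popcount=3 -> skip
r=12=1100 popcount=2 -> skip
r=13=1101 popcount=3 -> skip
r=14=1110 popcount=3 -> skip
r=15=1111 popcount=4 -> KEEP
r=16=10000 popcount=1 -> skip
r=17=10001 popcount=2 -> skip
r=18=10010 popcount=2 -> skip
r=19=10011 popcount=3 -> skip
r=20=10100 popcount=2 -> skip
r=21=10101 popcount=3 -> skip
Kept rows: 15

Answer: 15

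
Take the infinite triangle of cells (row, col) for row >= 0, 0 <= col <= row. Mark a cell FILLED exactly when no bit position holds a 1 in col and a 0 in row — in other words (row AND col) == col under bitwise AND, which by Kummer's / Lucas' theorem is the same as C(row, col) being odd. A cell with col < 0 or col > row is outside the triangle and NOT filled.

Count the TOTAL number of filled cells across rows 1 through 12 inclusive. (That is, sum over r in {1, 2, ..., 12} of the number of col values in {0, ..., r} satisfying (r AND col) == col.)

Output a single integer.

r1=1 pc1: +2 =2
r2=10 pc1: +2 =4
r3=11 pc2: +4 =8
r4=100 pc1: +2 =10
r5=101 pc2: +4 =14
r6=110 pc2: +4 =18
r7=111 pc3: +8 =26
r8=1000 pc1: +2 =28
r9=1001 pc2: +4 =32
r10=1010 pc2: +4 =36
r11=1011 pc3: +8 =44
r12=1100 pc2: +4 =48

Answer: 48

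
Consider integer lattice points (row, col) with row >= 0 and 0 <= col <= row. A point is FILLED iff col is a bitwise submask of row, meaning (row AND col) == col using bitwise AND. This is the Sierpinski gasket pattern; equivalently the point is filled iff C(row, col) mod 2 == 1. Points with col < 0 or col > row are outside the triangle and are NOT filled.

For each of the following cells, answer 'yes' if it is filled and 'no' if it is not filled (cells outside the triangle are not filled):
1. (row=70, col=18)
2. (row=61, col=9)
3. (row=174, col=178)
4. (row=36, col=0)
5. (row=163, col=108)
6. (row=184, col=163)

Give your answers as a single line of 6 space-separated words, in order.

Answer: no yes no yes no no

Derivation:
(70,18): row=0b1000110, col=0b10010, row AND col = 0b10 = 2; 2 != 18 -> empty
(61,9): row=0b111101, col=0b1001, row AND col = 0b1001 = 9; 9 == 9 -> filled
(174,178): col outside [0, 174] -> not filled
(36,0): row=0b100100, col=0b0, row AND col = 0b0 = 0; 0 == 0 -> filled
(163,108): row=0b10100011, col=0b1101100, row AND col = 0b100000 = 32; 32 != 108 -> empty
(184,163): row=0b10111000, col=0b10100011, row AND col = 0b10100000 = 160; 160 != 163 -> empty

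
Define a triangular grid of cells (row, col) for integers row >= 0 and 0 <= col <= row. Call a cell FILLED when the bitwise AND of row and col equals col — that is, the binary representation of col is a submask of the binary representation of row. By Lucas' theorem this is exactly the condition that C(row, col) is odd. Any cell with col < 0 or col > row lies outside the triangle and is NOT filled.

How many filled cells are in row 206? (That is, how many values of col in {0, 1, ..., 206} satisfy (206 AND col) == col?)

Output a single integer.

Answer: 32

Derivation:
206 in binary = 11001110
popcount(206) = number of 1-bits in 11001110 = 5
A col c satisfies (206 AND c) == c iff every set bit of c is also set in 206; each of the 5 set bits of 206 can independently be on or off in c.
count = 2^5 = 32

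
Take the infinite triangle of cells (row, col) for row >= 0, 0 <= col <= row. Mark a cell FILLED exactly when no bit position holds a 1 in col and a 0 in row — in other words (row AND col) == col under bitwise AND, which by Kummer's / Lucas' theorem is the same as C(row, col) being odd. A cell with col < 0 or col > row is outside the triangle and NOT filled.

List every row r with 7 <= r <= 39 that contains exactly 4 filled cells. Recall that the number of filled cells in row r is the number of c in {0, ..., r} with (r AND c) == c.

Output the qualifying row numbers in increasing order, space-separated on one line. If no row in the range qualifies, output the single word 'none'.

Answer: 9 10 12 17 18 20 24 33 34 36

Derivation:
Row r has 2^popcount(r) filled cells, so we need popcount(r) = log2(4) = 2.
Scan r = 7..39 and keep those with exactly 2 one-bits:
r=7=111 popcount=3 -> skip
r=8=1000 popcount=1 -> skip
r=9=1001 popcount=2 -> KEEP
r=10=1010 popcount=2 -> KEEP
r=11=1011 popcount=3 -> skip
r=12=1100 popcount=2 -> KEEP
r=13=1101 popcount=3 -> skip
r=14=1110 popcount=3 -> skip
r=15=1111 popcount=4 -> skip
r=16=10000 popcount=1 -> skip
r=17=10001 popcount=2 -> KEEP
r=18=10010 popcount=2 -> KEEP
r=19=10011 popcount=3 -> skip
r=20=10100 popcount=2 -> KEEP
r=21=10101 popcount=3 -> skip
r=22=10110 popcount=3 -> skip
r=23=10111 popcount=4 -> skip
r=24=11000 popcount=2 -> KEEP
r=25=11001 popcount=3 -> skip
r=26=11010 popcount=3 -> skip
r=27=11011 popcount=4 -> skip
r=28=11100 popcount=3 -> skip
r=29=11101 popcount=4 -> skip
r=30=11110 popcount=4 -> skip
r=31=11111 popcount=5 -> skip
r=32=100000 popcount=1 -> skip
r=33=100001 popcount=2 -> KEEP
r=34=100010 popcount=2 -> KEEP
r=35=100011 popcount=3 -> skip
r=36=100100 popcount=2 -> KEEP
r=37=100101 popcount=3 -> skip
r=38=100110 popcount=3 -> skip
r=39=100111 popcount=4 -> skip
Kept rows: 9 10 12 17 18 20 24 33 34 36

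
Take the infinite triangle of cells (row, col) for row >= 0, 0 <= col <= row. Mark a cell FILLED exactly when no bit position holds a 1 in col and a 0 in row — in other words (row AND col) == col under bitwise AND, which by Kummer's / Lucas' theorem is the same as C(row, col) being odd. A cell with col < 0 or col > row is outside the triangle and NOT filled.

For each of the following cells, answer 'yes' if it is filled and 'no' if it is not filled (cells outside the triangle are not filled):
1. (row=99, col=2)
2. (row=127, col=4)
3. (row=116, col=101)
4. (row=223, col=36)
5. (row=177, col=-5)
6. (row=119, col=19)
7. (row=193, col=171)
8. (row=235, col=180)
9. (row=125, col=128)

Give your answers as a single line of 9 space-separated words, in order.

Answer: yes yes no no no yes no no no

Derivation:
(99,2): row=0b1100011, col=0b10, row AND col = 0b10 = 2; 2 == 2 -> filled
(127,4): row=0b1111111, col=0b100, row AND col = 0b100 = 4; 4 == 4 -> filled
(116,101): row=0b1110100, col=0b1100101, row AND col = 0b1100100 = 100; 100 != 101 -> empty
(223,36): row=0b11011111, col=0b100100, row AND col = 0b100 = 4; 4 != 36 -> empty
(177,-5): col outside [0, 177] -> not filled
(119,19): row=0b1110111, col=0b10011, row AND col = 0b10011 = 19; 19 == 19 -> filled
(193,171): row=0b11000001, col=0b10101011, row AND col = 0b10000001 = 129; 129 != 171 -> empty
(235,180): row=0b11101011, col=0b10110100, row AND col = 0b10100000 = 160; 160 != 180 -> empty
(125,128): col outside [0, 125] -> not filled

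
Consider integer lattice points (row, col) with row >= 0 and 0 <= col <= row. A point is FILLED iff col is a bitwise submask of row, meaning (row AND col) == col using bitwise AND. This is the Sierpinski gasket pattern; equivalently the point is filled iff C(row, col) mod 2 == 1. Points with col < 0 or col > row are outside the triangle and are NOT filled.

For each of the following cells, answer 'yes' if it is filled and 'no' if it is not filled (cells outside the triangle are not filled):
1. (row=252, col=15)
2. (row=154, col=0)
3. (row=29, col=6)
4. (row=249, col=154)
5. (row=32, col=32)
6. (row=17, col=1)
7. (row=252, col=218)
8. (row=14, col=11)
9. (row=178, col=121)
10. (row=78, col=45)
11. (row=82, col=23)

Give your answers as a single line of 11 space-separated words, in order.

Answer: no yes no no yes yes no no no no no

Derivation:
(252,15): row=0b11111100, col=0b1111, row AND col = 0b1100 = 12; 12 != 15 -> empty
(154,0): row=0b10011010, col=0b0, row AND col = 0b0 = 0; 0 == 0 -> filled
(29,6): row=0b11101, col=0b110, row AND col = 0b100 = 4; 4 != 6 -> empty
(249,154): row=0b11111001, col=0b10011010, row AND col = 0b10011000 = 152; 152 != 154 -> empty
(32,32): row=0b100000, col=0b100000, row AND col = 0b100000 = 32; 32 == 32 -> filled
(17,1): row=0b10001, col=0b1, row AND col = 0b1 = 1; 1 == 1 -> filled
(252,218): row=0b11111100, col=0b11011010, row AND col = 0b11011000 = 216; 216 != 218 -> empty
(14,11): row=0b1110, col=0b1011, row AND col = 0b1010 = 10; 10 != 11 -> empty
(178,121): row=0b10110010, col=0b1111001, row AND col = 0b110000 = 48; 48 != 121 -> empty
(78,45): row=0b1001110, col=0b101101, row AND col = 0b1100 = 12; 12 != 45 -> empty
(82,23): row=0b1010010, col=0b10111, row AND col = 0b10010 = 18; 18 != 23 -> empty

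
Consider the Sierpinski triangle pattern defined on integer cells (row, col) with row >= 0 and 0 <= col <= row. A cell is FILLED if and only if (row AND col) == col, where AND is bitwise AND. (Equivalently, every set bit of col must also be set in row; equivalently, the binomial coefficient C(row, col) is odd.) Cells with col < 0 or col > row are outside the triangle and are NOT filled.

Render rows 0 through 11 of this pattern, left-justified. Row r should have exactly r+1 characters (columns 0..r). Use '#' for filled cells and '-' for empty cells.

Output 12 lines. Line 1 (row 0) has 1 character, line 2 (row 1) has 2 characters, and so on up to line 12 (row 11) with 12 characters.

r0=0: #
r1=1: ##
r2=10: #-#
r3=11: ####
r4=100: #---#
r5=101: ##--##
r6=110: #-#-#-#
r7=111: ########
r8=1000: #-------#
r9=1001: ##------##
r10=1010: #-#-----#-#
r11=1011: ####----####

Answer: #
##
#-#
####
#---#
##--##
#-#-#-#
########
#-------#
##------##
#-#-----#-#
####----####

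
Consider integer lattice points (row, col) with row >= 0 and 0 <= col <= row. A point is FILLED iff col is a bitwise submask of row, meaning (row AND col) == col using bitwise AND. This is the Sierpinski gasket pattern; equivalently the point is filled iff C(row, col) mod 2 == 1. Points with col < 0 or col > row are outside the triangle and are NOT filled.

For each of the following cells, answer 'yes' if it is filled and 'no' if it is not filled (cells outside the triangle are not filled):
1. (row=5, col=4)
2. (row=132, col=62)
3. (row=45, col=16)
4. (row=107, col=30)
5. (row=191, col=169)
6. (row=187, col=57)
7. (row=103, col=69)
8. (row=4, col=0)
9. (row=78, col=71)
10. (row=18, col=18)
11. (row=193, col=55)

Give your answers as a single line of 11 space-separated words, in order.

Answer: yes no no no yes yes yes yes no yes no

Derivation:
(5,4): row=0b101, col=0b100, row AND col = 0b100 = 4; 4 == 4 -> filled
(132,62): row=0b10000100, col=0b111110, row AND col = 0b100 = 4; 4 != 62 -> empty
(45,16): row=0b101101, col=0b10000, row AND col = 0b0 = 0; 0 != 16 -> empty
(107,30): row=0b1101011, col=0b11110, row AND col = 0b1010 = 10; 10 != 30 -> empty
(191,169): row=0b10111111, col=0b10101001, row AND col = 0b10101001 = 169; 169 == 169 -> filled
(187,57): row=0b10111011, col=0b111001, row AND col = 0b111001 = 57; 57 == 57 -> filled
(103,69): row=0b1100111, col=0b1000101, row AND col = 0b1000101 = 69; 69 == 69 -> filled
(4,0): row=0b100, col=0b0, row AND col = 0b0 = 0; 0 == 0 -> filled
(78,71): row=0b1001110, col=0b1000111, row AND col = 0b1000110 = 70; 70 != 71 -> empty
(18,18): row=0b10010, col=0b10010, row AND col = 0b10010 = 18; 18 == 18 -> filled
(193,55): row=0b11000001, col=0b110111, row AND col = 0b1 = 1; 1 != 55 -> empty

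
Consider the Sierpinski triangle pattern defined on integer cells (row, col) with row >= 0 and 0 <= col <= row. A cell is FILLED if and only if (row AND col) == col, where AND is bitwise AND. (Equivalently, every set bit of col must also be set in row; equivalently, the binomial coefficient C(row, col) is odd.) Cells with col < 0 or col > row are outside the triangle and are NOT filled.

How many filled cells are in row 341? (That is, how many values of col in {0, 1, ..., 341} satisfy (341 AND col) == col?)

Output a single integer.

Answer: 32

Derivation:
341 in binary = 101010101
popcount(341) = number of 1-bits in 101010101 = 5
A col c satisfies (341 AND c) == c iff every set bit of c is also set in 341; each of the 5 set bits of 341 can independently be on or off in c.
count = 2^5 = 32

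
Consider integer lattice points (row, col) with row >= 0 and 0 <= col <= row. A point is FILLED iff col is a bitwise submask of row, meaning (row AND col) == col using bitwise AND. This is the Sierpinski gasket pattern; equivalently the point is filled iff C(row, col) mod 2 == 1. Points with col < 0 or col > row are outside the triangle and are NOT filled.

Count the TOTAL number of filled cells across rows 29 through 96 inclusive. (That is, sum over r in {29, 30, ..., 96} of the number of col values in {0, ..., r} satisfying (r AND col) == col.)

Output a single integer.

r29=11101 pc4: +16 =16
r30=11110 pc4: +16 =32
r31=11111 pc5: +32 =64
r32=100000 pc1: +2 =66
r33=100001 pc2: +4 =70
r34=100010 pc2: +4 =74
r35=100011 pc3: +8 =82
r36=100100 pc2: +4 =86
r37=100101 pc3: +8 =94
r38=100110 pc3: +8 =102
r39=100111 pc4: +16 =118
r40=101000 pc2: +4 =122
r41=101001 pc3: +8 =130
r42=101010 pc3: +8 =138
r43=101011 pc4: +16 =154
r44=101100 pc3: +8 =162
r45=101101 pc4: +16 =178
r46=101110 pc4: +16 =194
r47=101111 pc5: +32 =226
r48=110000 pc2: +4 =230
r49=110001 pc3: +8 =238
r50=110010 pc3: +8 =246
r51=110011 pc4: +16 =262
r52=110100 pc3: +8 =270
r53=110101 pc4: +16 =286
r54=110110 pc4: +16 =302
r55=110111 pc5: +32 =334
r56=111000 pc3: +8 =342
r57=111001 pc4: +16 =358
r58=111010 pc4: +16 =374
r59=111011 pc5: +32 =406
r60=111100 pc4: +16 =422
r61=111101 pc5: +32 =454
r62=111110 pc5: +32 =486
r63=111111 pc6: +64 =550
r64=1000000 pc1: +2 =552
r65=1000001 pc2: +4 =556
r66=1000010 pc2: +4 =560
r67=1000011 pc3: +8 =568
r68=1000100 pc2: +4 =572
r69=1000101 pc3: +8 =580
r70=1000110 pc3: +8 =588
r71=1000111 pc4: +16 =604
r72=1001000 pc2: +4 =608
r73=1001001 pc3: +8 =616
r74=1001010 pc3: +8 =624
r75=1001011 pc4: +16 =640
r76=1001100 pc3: +8 =648
r77=1001101 pc4: +16 =664
r78=1001110 pc4: +16 =680
r79=1001111 pc5: +32 =712
r80=1010000 pc2: +4 =716
r81=1010001 pc3: +8 =724
r82=1010010 pc3: +8 =732
r83=1010011 pc4: +16 =748
r84=1010100 pc3: +8 =756
r85=1010101 pc4: +16 =772
r86=1010110 pc4: +16 =788
r87=1010111 pc5: +32 =820
r88=1011000 pc3: +8 =828
r89=1011001 pc4: +16 =844
r90=1011010 pc4: +16 =860
r91=1011011 pc5: +32 =892
r92=1011100 pc4: +16 =908
r93=1011101 pc5: +32 =940
r94=1011110 pc5: +32 =972
r95=1011111 pc6: +64 =1036
r96=1100000 pc2: +4 =1040

Answer: 1040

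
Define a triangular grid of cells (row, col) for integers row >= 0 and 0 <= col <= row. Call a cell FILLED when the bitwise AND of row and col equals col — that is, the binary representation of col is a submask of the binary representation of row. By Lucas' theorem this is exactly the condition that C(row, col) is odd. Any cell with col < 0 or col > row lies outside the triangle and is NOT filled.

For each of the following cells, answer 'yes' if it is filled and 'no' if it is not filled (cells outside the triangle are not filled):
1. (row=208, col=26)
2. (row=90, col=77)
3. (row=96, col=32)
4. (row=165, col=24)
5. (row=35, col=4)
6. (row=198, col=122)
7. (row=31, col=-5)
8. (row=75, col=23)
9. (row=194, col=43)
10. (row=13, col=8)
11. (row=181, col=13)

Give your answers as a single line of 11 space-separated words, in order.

(208,26): row=0b11010000, col=0b11010, row AND col = 0b10000 = 16; 16 != 26 -> empty
(90,77): row=0b1011010, col=0b1001101, row AND col = 0b1001000 = 72; 72 != 77 -> empty
(96,32): row=0b1100000, col=0b100000, row AND col = 0b100000 = 32; 32 == 32 -> filled
(165,24): row=0b10100101, col=0b11000, row AND col = 0b0 = 0; 0 != 24 -> empty
(35,4): row=0b100011, col=0b100, row AND col = 0b0 = 0; 0 != 4 -> empty
(198,122): row=0b11000110, col=0b1111010, row AND col = 0b1000010 = 66; 66 != 122 -> empty
(31,-5): col outside [0, 31] -> not filled
(75,23): row=0b1001011, col=0b10111, row AND col = 0b11 = 3; 3 != 23 -> empty
(194,43): row=0b11000010, col=0b101011, row AND col = 0b10 = 2; 2 != 43 -> empty
(13,8): row=0b1101, col=0b1000, row AND col = 0b1000 = 8; 8 == 8 -> filled
(181,13): row=0b10110101, col=0b1101, row AND col = 0b101 = 5; 5 != 13 -> empty

Answer: no no yes no no no no no no yes no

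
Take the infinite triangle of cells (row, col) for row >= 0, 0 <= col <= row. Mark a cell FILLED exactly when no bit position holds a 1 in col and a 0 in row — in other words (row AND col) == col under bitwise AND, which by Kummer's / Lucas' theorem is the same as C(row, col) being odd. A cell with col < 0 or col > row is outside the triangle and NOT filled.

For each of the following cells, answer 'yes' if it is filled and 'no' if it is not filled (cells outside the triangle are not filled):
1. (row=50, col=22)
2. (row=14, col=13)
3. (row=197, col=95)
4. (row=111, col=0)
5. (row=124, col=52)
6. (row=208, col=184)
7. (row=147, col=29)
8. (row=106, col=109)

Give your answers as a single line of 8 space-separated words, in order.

Answer: no no no yes yes no no no

Derivation:
(50,22): row=0b110010, col=0b10110, row AND col = 0b10010 = 18; 18 != 22 -> empty
(14,13): row=0b1110, col=0b1101, row AND col = 0b1100 = 12; 12 != 13 -> empty
(197,95): row=0b11000101, col=0b1011111, row AND col = 0b1000101 = 69; 69 != 95 -> empty
(111,0): row=0b1101111, col=0b0, row AND col = 0b0 = 0; 0 == 0 -> filled
(124,52): row=0b1111100, col=0b110100, row AND col = 0b110100 = 52; 52 == 52 -> filled
(208,184): row=0b11010000, col=0b10111000, row AND col = 0b10010000 = 144; 144 != 184 -> empty
(147,29): row=0b10010011, col=0b11101, row AND col = 0b10001 = 17; 17 != 29 -> empty
(106,109): col outside [0, 106] -> not filled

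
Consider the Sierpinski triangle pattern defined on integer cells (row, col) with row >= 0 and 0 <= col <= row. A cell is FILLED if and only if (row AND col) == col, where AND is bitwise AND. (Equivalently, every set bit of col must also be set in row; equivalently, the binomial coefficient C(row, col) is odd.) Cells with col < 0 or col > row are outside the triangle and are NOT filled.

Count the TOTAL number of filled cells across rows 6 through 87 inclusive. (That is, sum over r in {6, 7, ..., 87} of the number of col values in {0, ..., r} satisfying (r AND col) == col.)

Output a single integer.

r6=110 pc2: +4 =4
r7=111 pc3: +8 =12
r8=1000 pc1: +2 =14
r9=1001 pc2: +4 =18
r10=1010 pc2: +4 =22
r11=1011 pc3: +8 =30
r12=1100 pc2: +4 =34
r13=1101 pc3: +8 =42
r14=1110 pc3: +8 =50
r15=1111 pc4: +16 =66
r16=10000 pc1: +2 =68
r17=10001 pc2: +4 =72
r18=10010 pc2: +4 =76
r19=10011 pc3: +8 =84
r20=10100 pc2: +4 =88
r21=10101 pc3: +8 =96
r22=10110 pc3: +8 =104
r23=10111 pc4: +16 =120
r24=11000 pc2: +4 =124
r25=11001 pc3: +8 =132
r26=11010 pc3: +8 =140
r27=11011 pc4: +16 =156
r28=11100 pc3: +8 =164
r29=11101 pc4: +16 =180
r30=11110 pc4: +16 =196
r31=11111 pc5: +32 =228
r32=100000 pc1: +2 =230
r33=100001 pc2: +4 =234
r34=100010 pc2: +4 =238
r35=100011 pc3: +8 =246
r36=100100 pc2: +4 =250
r37=100101 pc3: +8 =258
r38=100110 pc3: +8 =266
r39=100111 pc4: +16 =282
r40=101000 pc2: +4 =286
r41=101001 pc3: +8 =294
r42=101010 pc3: +8 =302
r43=101011 pc4: +16 =318
r44=101100 pc3: +8 =326
r45=101101 pc4: +16 =342
r46=101110 pc4: +16 =358
r47=101111 pc5: +32 =390
r48=110000 pc2: +4 =394
r49=110001 pc3: +8 =402
r50=110010 pc3: +8 =410
r51=110011 pc4: +16 =426
r52=110100 pc3: +8 =434
r53=110101 pc4: +16 =450
r54=110110 pc4: +16 =466
r55=110111 pc5: +32 =498
r56=111000 pc3: +8 =506
r57=111001 pc4: +16 =522
r58=111010 pc4: +16 =538
r59=111011 pc5: +32 =570
r60=111100 pc4: +16 =586
r61=111101 pc5: +32 =618
r62=111110 pc5: +32 =650
r63=111111 pc6: +64 =714
r64=1000000 pc1: +2 =716
r65=1000001 pc2: +4 =720
r66=1000010 pc2: +4 =724
r67=1000011 pc3: +8 =732
r68=1000100 pc2: +4 =736
r69=1000101 pc3: +8 =744
r70=1000110 pc3: +8 =752
r71=1000111 pc4: +16 =768
r72=1001000 pc2: +4 =772
r73=1001001 pc3: +8 =780
r74=1001010 pc3: +8 =788
r75=1001011 pc4: +16 =804
r76=1001100 pc3: +8 =812
r77=1001101 pc4: +16 =828
r78=1001110 pc4: +16 =844
r79=1001111 pc5: +32 =876
r80=1010000 pc2: +4 =880
r81=1010001 pc3: +8 =888
r82=1010010 pc3: +8 =896
r83=1010011 pc4: +16 =912
r84=1010100 pc3: +8 =920
r85=1010101 pc4: +16 =936
r86=1010110 pc4: +16 =952
r87=1010111 pc5: +32 =984

Answer: 984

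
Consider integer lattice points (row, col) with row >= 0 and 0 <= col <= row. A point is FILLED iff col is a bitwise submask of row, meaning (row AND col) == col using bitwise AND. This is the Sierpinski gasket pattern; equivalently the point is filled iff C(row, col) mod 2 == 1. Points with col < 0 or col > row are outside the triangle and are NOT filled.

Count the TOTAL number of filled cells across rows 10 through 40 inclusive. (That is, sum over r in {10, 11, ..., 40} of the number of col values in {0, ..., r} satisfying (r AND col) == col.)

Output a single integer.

Answer: 268

Derivation:
r10=1010 pc2: +4 =4
r11=1011 pc3: +8 =12
r12=1100 pc2: +4 =16
r13=1101 pc3: +8 =24
r14=1110 pc3: +8 =32
r15=1111 pc4: +16 =48
r16=10000 pc1: +2 =50
r17=10001 pc2: +4 =54
r18=10010 pc2: +4 =58
r19=10011 pc3: +8 =66
r20=10100 pc2: +4 =70
r21=10101 pc3: +8 =78
r22=10110 pc3: +8 =86
r23=10111 pc4: +16 =102
r24=11000 pc2: +4 =106
r25=11001 pc3: +8 =114
r26=11010 pc3: +8 =122
r27=11011 pc4: +16 =138
r28=11100 pc3: +8 =146
r29=11101 pc4: +16 =162
r30=11110 pc4: +16 =178
r31=11111 pc5: +32 =210
r32=100000 pc1: +2 =212
r33=100001 pc2: +4 =216
r34=100010 pc2: +4 =220
r35=100011 pc3: +8 =228
r36=100100 pc2: +4 =232
r37=100101 pc3: +8 =240
r38=100110 pc3: +8 =248
r39=100111 pc4: +16 =264
r40=101000 pc2: +4 =268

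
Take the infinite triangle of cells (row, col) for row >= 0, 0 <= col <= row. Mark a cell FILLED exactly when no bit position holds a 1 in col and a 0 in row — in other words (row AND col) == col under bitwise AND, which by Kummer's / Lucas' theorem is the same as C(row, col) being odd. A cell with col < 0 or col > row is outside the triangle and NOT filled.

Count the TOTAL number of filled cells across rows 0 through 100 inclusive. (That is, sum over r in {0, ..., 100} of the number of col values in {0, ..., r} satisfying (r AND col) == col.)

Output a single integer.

r0=0 pc0: +1 =1
r1=1 pc1: +2 =3
r2=10 pc1: +2 =5
r3=11 pc2: +4 =9
r4=100 pc1: +2 =11
r5=101 pc2: +4 =15
r6=110 pc2: +4 =19
r7=111 pc3: +8 =27
r8=1000 pc1: +2 =29
r9=1001 pc2: +4 =33
r10=1010 pc2: +4 =37
r11=1011 pc3: +8 =45
r12=1100 pc2: +4 =49
r13=1101 pc3: +8 =57
r14=1110 pc3: +8 =65
r15=1111 pc4: +16 =81
r16=10000 pc1: +2 =83
r17=10001 pc2: +4 =87
r18=10010 pc2: +4 =91
r19=10011 pc3: +8 =99
r20=10100 pc2: +4 =103
r21=10101 pc3: +8 =111
r22=10110 pc3: +8 =119
r23=10111 pc4: +16 =135
r24=11000 pc2: +4 =139
r25=11001 pc3: +8 =147
r26=11010 pc3: +8 =155
r27=11011 pc4: +16 =171
r28=11100 pc3: +8 =179
r29=11101 pc4: +16 =195
r30=11110 pc4: +16 =211
r31=11111 pc5: +32 =243
r32=100000 pc1: +2 =245
r33=100001 pc2: +4 =249
r34=100010 pc2: +4 =253
r35=100011 pc3: +8 =261
r36=100100 pc2: +4 =265
r37=100101 pc3: +8 =273
r38=100110 pc3: +8 =281
r39=100111 pc4: +16 =297
r40=101000 pc2: +4 =301
r41=101001 pc3: +8 =309
r42=101010 pc3: +8 =317
r43=101011 pc4: +16 =333
r44=101100 pc3: +8 =341
r45=101101 pc4: +16 =357
r46=101110 pc4: +16 =373
r47=101111 pc5: +32 =405
r48=110000 pc2: +4 =409
r49=110001 pc3: +8 =417
r50=110010 pc3: +8 =425
r51=110011 pc4: +16 =441
r52=110100 pc3: +8 =449
r53=110101 pc4: +16 =465
r54=110110 pc4: +16 =481
r55=110111 pc5: +32 =513
r56=111000 pc3: +8 =521
r57=111001 pc4: +16 =537
r58=111010 pc4: +16 =553
r59=111011 pc5: +32 =585
r60=111100 pc4: +16 =601
r61=111101 pc5: +32 =633
r62=111110 pc5: +32 =665
r63=111111 pc6: +64 =729
r64=1000000 pc1: +2 =731
r65=1000001 pc2: +4 =735
r66=1000010 pc2: +4 =739
r67=1000011 pc3: +8 =747
r68=1000100 pc2: +4 =751
r69=1000101 pc3: +8 =759
r70=1000110 pc3: +8 =767
r71=1000111 pc4: +16 =783
r72=1001000 pc2: +4 =787
r73=1001001 pc3: +8 =795
r74=1001010 pc3: +8 =803
r75=1001011 pc4: +16 =819
r76=1001100 pc3: +8 =827
r77=1001101 pc4: +16 =843
r78=1001110 pc4: +16 =859
r79=1001111 pc5: +32 =891
r80=1010000 pc2: +4 =895
r81=1010001 pc3: +8 =903
r82=1010010 pc3: +8 =911
r83=1010011 pc4: +16 =927
r84=1010100 pc3: +8 =935
r85=1010101 pc4: +16 =951
r86=1010110 pc4: +16 =967
r87=1010111 pc5: +32 =999
r88=1011000 pc3: +8 =1007
r89=1011001 pc4: +16 =1023
r90=1011010 pc4: +16 =1039
r91=1011011 pc5: +32 =1071
r92=1011100 pc4: +16 =1087
r93=1011101 pc5: +32 =1119
r94=1011110 pc5: +32 =1151
r95=1011111 pc6: +64 =1215
r96=1100000 pc2: +4 =1219
r97=1100001 pc3: +8 =1227
r98=1100010 pc3: +8 =1235
r99=1100011 pc4: +16 =1251
r100=1100100 pc3: +8 =1259

Answer: 1259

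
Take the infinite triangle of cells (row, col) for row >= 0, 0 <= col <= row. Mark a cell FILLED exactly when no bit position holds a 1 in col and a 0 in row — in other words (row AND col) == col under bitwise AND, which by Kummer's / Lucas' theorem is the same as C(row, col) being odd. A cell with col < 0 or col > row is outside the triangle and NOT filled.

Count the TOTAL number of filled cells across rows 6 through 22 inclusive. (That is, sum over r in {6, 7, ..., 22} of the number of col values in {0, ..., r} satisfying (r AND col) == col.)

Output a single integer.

r6=110 pc2: +4 =4
r7=111 pc3: +8 =12
r8=1000 pc1: +2 =14
r9=1001 pc2: +4 =18
r10=1010 pc2: +4 =22
r11=1011 pc3: +8 =30
r12=1100 pc2: +4 =34
r13=1101 pc3: +8 =42
r14=1110 pc3: +8 =50
r15=1111 pc4: +16 =66
r16=10000 pc1: +2 =68
r17=10001 pc2: +4 =72
r18=10010 pc2: +4 =76
r19=10011 pc3: +8 =84
r20=10100 pc2: +4 =88
r21=10101 pc3: +8 =96
r22=10110 pc3: +8 =104

Answer: 104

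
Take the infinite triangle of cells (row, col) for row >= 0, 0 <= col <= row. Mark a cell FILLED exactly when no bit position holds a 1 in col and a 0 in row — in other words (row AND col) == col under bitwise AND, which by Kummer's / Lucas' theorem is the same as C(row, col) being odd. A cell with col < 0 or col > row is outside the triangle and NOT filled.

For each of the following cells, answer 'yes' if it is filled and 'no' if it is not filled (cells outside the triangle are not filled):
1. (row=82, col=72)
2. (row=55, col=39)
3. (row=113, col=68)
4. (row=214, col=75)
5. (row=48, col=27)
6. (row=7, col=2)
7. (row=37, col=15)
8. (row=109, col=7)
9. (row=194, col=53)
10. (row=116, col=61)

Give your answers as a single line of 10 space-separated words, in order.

Answer: no yes no no no yes no no no no

Derivation:
(82,72): row=0b1010010, col=0b1001000, row AND col = 0b1000000 = 64; 64 != 72 -> empty
(55,39): row=0b110111, col=0b100111, row AND col = 0b100111 = 39; 39 == 39 -> filled
(113,68): row=0b1110001, col=0b1000100, row AND col = 0b1000000 = 64; 64 != 68 -> empty
(214,75): row=0b11010110, col=0b1001011, row AND col = 0b1000010 = 66; 66 != 75 -> empty
(48,27): row=0b110000, col=0b11011, row AND col = 0b10000 = 16; 16 != 27 -> empty
(7,2): row=0b111, col=0b10, row AND col = 0b10 = 2; 2 == 2 -> filled
(37,15): row=0b100101, col=0b1111, row AND col = 0b101 = 5; 5 != 15 -> empty
(109,7): row=0b1101101, col=0b111, row AND col = 0b101 = 5; 5 != 7 -> empty
(194,53): row=0b11000010, col=0b110101, row AND col = 0b0 = 0; 0 != 53 -> empty
(116,61): row=0b1110100, col=0b111101, row AND col = 0b110100 = 52; 52 != 61 -> empty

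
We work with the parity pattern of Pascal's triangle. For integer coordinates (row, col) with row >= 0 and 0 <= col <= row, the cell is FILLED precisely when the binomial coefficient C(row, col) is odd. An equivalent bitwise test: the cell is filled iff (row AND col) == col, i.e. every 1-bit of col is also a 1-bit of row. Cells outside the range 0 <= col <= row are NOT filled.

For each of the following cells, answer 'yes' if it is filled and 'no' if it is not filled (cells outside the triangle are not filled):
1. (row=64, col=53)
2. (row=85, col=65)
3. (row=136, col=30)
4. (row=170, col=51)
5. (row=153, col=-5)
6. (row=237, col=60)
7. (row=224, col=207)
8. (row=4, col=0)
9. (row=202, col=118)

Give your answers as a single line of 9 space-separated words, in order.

(64,53): row=0b1000000, col=0b110101, row AND col = 0b0 = 0; 0 != 53 -> empty
(85,65): row=0b1010101, col=0b1000001, row AND col = 0b1000001 = 65; 65 == 65 -> filled
(136,30): row=0b10001000, col=0b11110, row AND col = 0b1000 = 8; 8 != 30 -> empty
(170,51): row=0b10101010, col=0b110011, row AND col = 0b100010 = 34; 34 != 51 -> empty
(153,-5): col outside [0, 153] -> not filled
(237,60): row=0b11101101, col=0b111100, row AND col = 0b101100 = 44; 44 != 60 -> empty
(224,207): row=0b11100000, col=0b11001111, row AND col = 0b11000000 = 192; 192 != 207 -> empty
(4,0): row=0b100, col=0b0, row AND col = 0b0 = 0; 0 == 0 -> filled
(202,118): row=0b11001010, col=0b1110110, row AND col = 0b1000010 = 66; 66 != 118 -> empty

Answer: no yes no no no no no yes no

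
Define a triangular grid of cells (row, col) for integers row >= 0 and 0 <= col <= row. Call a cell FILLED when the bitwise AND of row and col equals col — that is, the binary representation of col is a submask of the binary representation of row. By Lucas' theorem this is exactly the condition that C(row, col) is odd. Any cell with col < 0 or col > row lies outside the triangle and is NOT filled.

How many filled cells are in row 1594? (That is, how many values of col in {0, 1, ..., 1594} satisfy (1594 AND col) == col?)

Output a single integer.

Answer: 64

Derivation:
1594 in binary = 11000111010
popcount(1594) = number of 1-bits in 11000111010 = 6
A col c satisfies (1594 AND c) == c iff every set bit of c is also set in 1594; each of the 6 set bits of 1594 can independently be on or off in c.
count = 2^6 = 64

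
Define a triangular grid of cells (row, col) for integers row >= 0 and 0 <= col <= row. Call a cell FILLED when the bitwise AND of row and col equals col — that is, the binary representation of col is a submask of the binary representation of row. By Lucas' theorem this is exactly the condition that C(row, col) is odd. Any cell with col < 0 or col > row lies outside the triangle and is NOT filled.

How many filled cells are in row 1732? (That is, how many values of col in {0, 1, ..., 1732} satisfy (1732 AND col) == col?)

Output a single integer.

Answer: 32

Derivation:
1732 in binary = 11011000100
popcount(1732) = number of 1-bits in 11011000100 = 5
A col c satisfies (1732 AND c) == c iff every set bit of c is also set in 1732; each of the 5 set bits of 1732 can independently be on or off in c.
count = 2^5 = 32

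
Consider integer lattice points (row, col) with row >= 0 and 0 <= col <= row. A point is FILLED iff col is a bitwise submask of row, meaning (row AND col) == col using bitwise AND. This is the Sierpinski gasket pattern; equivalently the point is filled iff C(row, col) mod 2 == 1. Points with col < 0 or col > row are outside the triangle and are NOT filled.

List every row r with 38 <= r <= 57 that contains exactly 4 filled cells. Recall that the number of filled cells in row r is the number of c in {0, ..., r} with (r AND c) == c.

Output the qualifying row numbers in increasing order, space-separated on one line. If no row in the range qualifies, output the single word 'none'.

Answer: 40 48

Derivation:
Row r has 2^popcount(r) filled cells, so we need popcount(r) = log2(4) = 2.
Scan r = 38..57 and keep those with exactly 2 one-bits:
r=38=100110 popcount=3 -> skip
r=39=100111 popcount=4 -> skip
r=40=101000 popcount=2 -> KEEP
r=41=101001 popcount=3 -> skip
r=42=101010 popcount=3 -> skip
r=43=101011 popcount=4 -> skip
r=44=101100 popcount=3 -> skip
r=45=101101 popcount=4 -> skip
r=46=101110 popcount=4 -> skip
r=47=101111 popcount=5 -> skip
r=48=110000 popcount=2 -> KEEP
r=49=110001 popcount=3 -> skip
r=50=110010 popcount=3 -> skip
r=51=110011 popcount=4 -> skip
r=52=110100 popcount=3 -> skip
r=53=110101 popcount=4 -> skip
r=54=110110 popcount=4 -> skip
r=55=110111 popcount=5 -> skip
r=56=111000 popcount=3 -> skip
r=57=111001 popcount=4 -> skip
Kept rows: 40 48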